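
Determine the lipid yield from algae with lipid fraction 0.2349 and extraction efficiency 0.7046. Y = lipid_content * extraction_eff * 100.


Y = lipid_content * extraction_eff * 100
= 0.2349 * 0.7046 * 100
= 16.5511%

16.5511%


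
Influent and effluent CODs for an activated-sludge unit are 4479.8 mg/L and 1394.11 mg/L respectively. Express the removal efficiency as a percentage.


eta = (COD_in - COD_out) / COD_in * 100
= (4479.8 - 1394.11) / 4479.8 * 100
= 68.8801%

68.8801%


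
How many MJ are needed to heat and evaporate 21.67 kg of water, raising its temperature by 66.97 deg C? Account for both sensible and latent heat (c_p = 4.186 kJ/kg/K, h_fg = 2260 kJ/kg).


E = m_water * (4.186 * dT + 2260) / 1000
= 21.67 * (4.186 * 66.97 + 2260) / 1000
= 55.0491 MJ

55.0491 MJ


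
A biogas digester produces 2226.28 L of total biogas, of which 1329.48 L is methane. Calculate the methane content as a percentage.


CH4% = V_CH4 / V_total * 100
= 1329.48 / 2226.28 * 100
= 59.7176%

59.7176%


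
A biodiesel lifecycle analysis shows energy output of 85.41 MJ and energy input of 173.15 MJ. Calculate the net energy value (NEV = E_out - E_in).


NEV = E_out - E_in
= 85.41 - 173.15
= -87.7400 MJ

-87.7400 MJ


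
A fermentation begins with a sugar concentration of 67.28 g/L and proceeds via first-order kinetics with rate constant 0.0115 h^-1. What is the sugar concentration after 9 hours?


S = S0 * exp(-k * t)
S = 67.28 * exp(-0.0115 * 9)
S = 60.6648 g/L

60.6648 g/L


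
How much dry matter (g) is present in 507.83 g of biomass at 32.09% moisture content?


Wd = Ww * (1 - MC/100)
= 507.83 * (1 - 32.09/100)
= 344.8674 g

344.8674 g


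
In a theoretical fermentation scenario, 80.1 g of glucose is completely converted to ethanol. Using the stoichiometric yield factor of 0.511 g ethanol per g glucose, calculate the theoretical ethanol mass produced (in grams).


Theoretical ethanol yield: m_EtOH = 0.511 * m_glucose
m_EtOH = 0.511 * 80.1 = 40.9311 g

40.9311 g


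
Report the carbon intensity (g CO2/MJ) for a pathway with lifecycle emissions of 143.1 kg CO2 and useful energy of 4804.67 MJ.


CI = CO2 * 1000 / E
= 143.1 * 1000 / 4804.67
= 29.7835 g CO2/MJ

29.7835 g CO2/MJ


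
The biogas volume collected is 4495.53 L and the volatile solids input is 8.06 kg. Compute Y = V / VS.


Y = V / VS
= 4495.53 / 8.06
= 557.7581 L/kg VS

557.7581 L/kg VS


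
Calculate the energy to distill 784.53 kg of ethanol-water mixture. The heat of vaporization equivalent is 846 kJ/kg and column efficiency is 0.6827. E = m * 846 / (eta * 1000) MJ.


E = m * 846 / (eta * 1000)
= 784.53 * 846 / (0.6827 * 1000)
= 972.1875 MJ

972.1875 MJ


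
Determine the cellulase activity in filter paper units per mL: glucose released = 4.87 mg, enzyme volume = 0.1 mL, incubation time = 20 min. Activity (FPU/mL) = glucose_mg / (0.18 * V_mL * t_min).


Activity = glucose_mg / (0.18 mg/umol * V_mL * t_min)
= 4.87 / (0.18 * 0.1 * 20)
= 13.5278 FPU/mL

13.5278 FPU/mL


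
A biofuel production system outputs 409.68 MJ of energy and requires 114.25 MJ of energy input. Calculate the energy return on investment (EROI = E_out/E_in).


EROI = E_out / E_in
= 409.68 / 114.25
= 3.5858

3.5858


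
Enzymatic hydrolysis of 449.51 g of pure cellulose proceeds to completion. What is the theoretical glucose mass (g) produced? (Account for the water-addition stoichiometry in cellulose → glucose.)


glucose = cellulose * 180/162
= 449.51 * 180/162
= 499.4556 g

499.4556 g


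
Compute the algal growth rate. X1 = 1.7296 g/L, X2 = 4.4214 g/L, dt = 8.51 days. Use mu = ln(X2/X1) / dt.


mu = ln(X2/X1) / dt
= ln(4.4214/1.7296) / 8.51
= 0.1103 per day

0.1103 per day


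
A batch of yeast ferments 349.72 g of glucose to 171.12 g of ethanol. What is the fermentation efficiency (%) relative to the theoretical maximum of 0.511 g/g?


Fermentation efficiency = (actual / (0.511 * glucose)) * 100
= (171.12 / (0.511 * 349.72)) * 100
= 95.7545%

95.7545%


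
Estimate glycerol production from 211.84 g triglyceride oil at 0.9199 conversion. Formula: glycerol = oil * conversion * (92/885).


glycerol = oil * conv * (92/885)
= 211.84 * 0.9199 * 92 / 885
= 20.2578 g

20.2578 g


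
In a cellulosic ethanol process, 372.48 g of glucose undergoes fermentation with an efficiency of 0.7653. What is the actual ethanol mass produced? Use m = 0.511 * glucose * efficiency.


Actual ethanol: m = 0.511 * 372.48 * 0.7653
m = 145.6651 g

145.6651 g


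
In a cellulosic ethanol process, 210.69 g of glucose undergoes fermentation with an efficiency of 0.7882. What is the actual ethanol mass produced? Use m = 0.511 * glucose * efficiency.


Actual ethanol: m = 0.511 * 210.69 * 0.7882
m = 84.8597 g

84.8597 g


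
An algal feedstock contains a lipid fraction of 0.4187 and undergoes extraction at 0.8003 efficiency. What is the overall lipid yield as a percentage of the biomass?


Y = lipid_content * extraction_eff * 100
= 0.4187 * 0.8003 * 100
= 33.5086%

33.5086%


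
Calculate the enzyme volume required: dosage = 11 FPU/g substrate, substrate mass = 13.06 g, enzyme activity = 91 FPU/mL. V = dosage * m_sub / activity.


V = dosage * m_sub / activity
V = 11 * 13.06 / 91
V = 1.5787 mL

1.5787 mL


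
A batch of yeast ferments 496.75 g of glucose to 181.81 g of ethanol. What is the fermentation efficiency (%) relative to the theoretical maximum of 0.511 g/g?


Fermentation efficiency = (actual / (0.511 * glucose)) * 100
= (181.81 / (0.511 * 496.75)) * 100
= 71.6241%

71.6241%


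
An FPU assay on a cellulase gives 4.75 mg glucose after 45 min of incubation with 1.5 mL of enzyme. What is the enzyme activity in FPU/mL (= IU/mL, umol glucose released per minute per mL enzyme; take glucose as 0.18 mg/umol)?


Activity = glucose_mg / (0.18 mg/umol * V_mL * t_min)
= 4.75 / (0.18 * 1.5 * 45)
= 0.3909 FPU/mL

0.3909 FPU/mL


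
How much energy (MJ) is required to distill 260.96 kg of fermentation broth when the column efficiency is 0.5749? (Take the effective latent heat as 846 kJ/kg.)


E = m * 846 / (eta * 1000)
= 260.96 * 846 / (0.5749 * 1000)
= 384.0184 MJ

384.0184 MJ


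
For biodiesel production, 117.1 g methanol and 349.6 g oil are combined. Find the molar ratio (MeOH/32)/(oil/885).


Molar ratio = n_MeOH / n_oil = (MeOH/32) / (oil/885) = (MeOH * 885) / (32 * oil)
= (117.1 * 885) / (32 * 349.6)
= 9.2636

9.2636


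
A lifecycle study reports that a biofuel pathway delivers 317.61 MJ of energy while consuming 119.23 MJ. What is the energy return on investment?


EROI = E_out / E_in
= 317.61 / 119.23
= 2.6638

2.6638


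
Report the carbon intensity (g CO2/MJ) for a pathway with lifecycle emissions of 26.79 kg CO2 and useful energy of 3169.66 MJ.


CI = CO2 * 1000 / E
= 26.79 * 1000 / 3169.66
= 8.4520 g CO2/MJ

8.4520 g CO2/MJ


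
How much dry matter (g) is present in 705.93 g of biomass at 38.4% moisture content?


Wd = Ww * (1 - MC/100)
= 705.93 * (1 - 38.4/100)
= 434.8529 g

434.8529 g


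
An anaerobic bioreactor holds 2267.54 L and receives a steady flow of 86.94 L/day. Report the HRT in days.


HRT = V / Q
= 2267.54 / 86.94
= 26.0817 days

26.0817 days


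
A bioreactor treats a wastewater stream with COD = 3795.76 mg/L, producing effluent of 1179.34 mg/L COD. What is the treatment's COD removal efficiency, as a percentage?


eta = (COD_in - COD_out) / COD_in * 100
= (3795.76 - 1179.34) / 3795.76 * 100
= 68.9301%

68.9301%


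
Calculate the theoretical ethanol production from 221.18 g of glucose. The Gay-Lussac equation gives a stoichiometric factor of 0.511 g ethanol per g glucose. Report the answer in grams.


Theoretical ethanol yield: m_EtOH = 0.511 * m_glucose
m_EtOH = 0.511 * 221.18 = 113.0230 g

113.0230 g


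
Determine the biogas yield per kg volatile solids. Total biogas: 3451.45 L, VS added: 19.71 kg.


Y = V / VS
= 3451.45 / 19.71
= 175.1116 L/kg VS

175.1116 L/kg VS


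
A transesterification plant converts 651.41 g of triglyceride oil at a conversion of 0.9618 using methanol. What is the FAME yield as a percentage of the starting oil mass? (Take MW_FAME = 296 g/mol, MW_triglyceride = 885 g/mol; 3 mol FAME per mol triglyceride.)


m_FAME = oil * conv * (3 * 296 / 885) = oil * conv * (888/885)
= 651.41 * 0.9618 * 888 / 885
= 628.6500 g
Y = m_FAME / oil * 100 = conv * (888/885) * 100
= 0.9618 * 888 / 885 * 100
= 96.51%

96.51%


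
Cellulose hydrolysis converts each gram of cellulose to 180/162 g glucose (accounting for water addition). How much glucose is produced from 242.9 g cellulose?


glucose = cellulose * 180/162
= 242.9 * 180/162
= 269.8889 g

269.8889 g


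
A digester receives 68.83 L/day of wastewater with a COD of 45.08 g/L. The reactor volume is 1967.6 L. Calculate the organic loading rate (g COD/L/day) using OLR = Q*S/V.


OLR = Q * S / V
= 68.83 * 45.08 / 1967.6
= 1.5770 g/L/day

1.5770 g/L/day


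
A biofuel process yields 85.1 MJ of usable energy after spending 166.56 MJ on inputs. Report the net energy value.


NEV = E_out - E_in
= 85.1 - 166.56
= -81.4600 MJ

-81.4600 MJ


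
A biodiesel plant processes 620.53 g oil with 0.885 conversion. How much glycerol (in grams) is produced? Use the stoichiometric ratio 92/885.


glycerol = oil * conv * (92/885)
= 620.53 * 0.885 * 92 / 885
= 57.0888 g

57.0888 g


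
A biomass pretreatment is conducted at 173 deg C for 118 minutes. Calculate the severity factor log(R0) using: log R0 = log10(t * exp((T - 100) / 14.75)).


logR0 = log10(t * exp((T - 100) / 14.75))
= log10(118 * exp((173 - 100) / 14.75))
= 4.2213

4.2213


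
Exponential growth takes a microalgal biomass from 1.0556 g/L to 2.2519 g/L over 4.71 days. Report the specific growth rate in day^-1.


mu = ln(X2/X1) / dt
= ln(2.2519/1.0556) / 4.71
= 0.1609 per day

0.1609 per day


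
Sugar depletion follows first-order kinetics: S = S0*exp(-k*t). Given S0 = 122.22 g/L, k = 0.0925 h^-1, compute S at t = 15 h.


S = S0 * exp(-k * t)
S = 122.22 * exp(-0.0925 * 15)
S = 30.5182 g/L

30.5182 g/L


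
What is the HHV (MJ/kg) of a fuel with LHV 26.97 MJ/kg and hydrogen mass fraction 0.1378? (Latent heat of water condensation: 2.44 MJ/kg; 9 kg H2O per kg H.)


HHV = LHV + H_frac * 9 * 2.44
= 26.97 + 0.1378 * 9 * 2.44
= 29.9961 MJ/kg

29.9961 MJ/kg


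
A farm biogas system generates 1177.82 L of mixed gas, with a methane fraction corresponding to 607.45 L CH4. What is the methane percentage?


CH4% = V_CH4 / V_total * 100
= 607.45 / 1177.82 * 100
= 51.5741%

51.5741%


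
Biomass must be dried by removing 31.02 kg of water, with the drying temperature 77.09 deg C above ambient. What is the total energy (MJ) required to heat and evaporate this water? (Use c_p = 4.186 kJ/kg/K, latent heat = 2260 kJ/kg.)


E = m_water * (4.186 * dT + 2260) / 1000
= 31.02 * (4.186 * 77.09 + 2260) / 1000
= 80.1153 MJ

80.1153 MJ


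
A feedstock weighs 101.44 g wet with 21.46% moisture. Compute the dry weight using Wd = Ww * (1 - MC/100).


Wd = Ww * (1 - MC/100)
= 101.44 * (1 - 21.46/100)
= 79.6710 g

79.6710 g


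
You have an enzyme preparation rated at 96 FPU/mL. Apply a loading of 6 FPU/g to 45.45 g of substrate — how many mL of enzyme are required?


V = dosage * m_sub / activity
V = 6 * 45.45 / 96
V = 2.8406 mL

2.8406 mL


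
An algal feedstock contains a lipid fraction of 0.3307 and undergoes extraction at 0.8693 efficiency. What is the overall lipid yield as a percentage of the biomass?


Y = lipid_content * extraction_eff * 100
= 0.3307 * 0.8693 * 100
= 28.7478%

28.7478%


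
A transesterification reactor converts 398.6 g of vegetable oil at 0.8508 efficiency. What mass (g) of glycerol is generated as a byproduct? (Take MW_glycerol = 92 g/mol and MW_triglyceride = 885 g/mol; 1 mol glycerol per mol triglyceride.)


glycerol = oil * conv * (92/885)
= 398.6 * 0.8508 * 92 / 885
= 35.2541 g

35.2541 g


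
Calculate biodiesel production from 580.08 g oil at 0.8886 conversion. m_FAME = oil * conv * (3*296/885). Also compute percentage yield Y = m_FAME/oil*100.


m_FAME = oil * conv * (3 * 296 / 885) = oil * conv * (888/885)
= 580.08 * 0.8886 * 888 / 885
= 517.2064 g
Y = m_FAME / oil * 100 = conv * (888/885) * 100
= 0.8886 * 888 / 885 * 100
= 89.16%

517.2064 g FAME; Y = 89.16%


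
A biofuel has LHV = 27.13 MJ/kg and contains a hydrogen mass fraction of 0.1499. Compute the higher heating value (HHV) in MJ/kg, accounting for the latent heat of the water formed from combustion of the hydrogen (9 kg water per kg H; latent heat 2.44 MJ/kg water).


HHV = LHV + H_frac * 9 * 2.44
= 27.13 + 0.1499 * 9 * 2.44
= 30.4218 MJ/kg

30.4218 MJ/kg


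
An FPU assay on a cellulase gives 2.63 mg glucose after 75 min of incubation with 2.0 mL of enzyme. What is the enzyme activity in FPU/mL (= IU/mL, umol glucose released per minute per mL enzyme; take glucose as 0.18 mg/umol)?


Activity = glucose_mg / (0.18 mg/umol * V_mL * t_min)
= 2.63 / (0.18 * 2.0 * 75)
= 0.0974 FPU/mL

0.0974 FPU/mL


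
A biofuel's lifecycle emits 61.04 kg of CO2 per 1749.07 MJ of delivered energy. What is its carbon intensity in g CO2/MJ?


CI = CO2 * 1000 / E
= 61.04 * 1000 / 1749.07
= 34.8985 g CO2/MJ

34.8985 g CO2/MJ


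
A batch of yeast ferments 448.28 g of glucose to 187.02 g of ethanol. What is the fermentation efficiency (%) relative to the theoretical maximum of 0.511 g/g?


Fermentation efficiency = (actual / (0.511 * glucose)) * 100
= (187.02 / (0.511 * 448.28)) * 100
= 81.6428%

81.6428%


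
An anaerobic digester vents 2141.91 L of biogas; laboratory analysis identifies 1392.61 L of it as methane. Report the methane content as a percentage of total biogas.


CH4% = V_CH4 / V_total * 100
= 1392.61 / 2141.91 * 100
= 65.0172%

65.0172%


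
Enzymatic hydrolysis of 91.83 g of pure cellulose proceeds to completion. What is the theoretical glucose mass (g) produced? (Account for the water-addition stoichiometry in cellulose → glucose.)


glucose = cellulose * 180/162
= 91.83 * 180/162
= 102.0333 g

102.0333 g


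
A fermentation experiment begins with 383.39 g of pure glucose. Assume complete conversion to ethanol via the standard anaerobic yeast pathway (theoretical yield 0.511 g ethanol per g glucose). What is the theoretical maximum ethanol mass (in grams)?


Theoretical ethanol yield: m_EtOH = 0.511 * m_glucose
m_EtOH = 0.511 * 383.39 = 195.9123 g

195.9123 g


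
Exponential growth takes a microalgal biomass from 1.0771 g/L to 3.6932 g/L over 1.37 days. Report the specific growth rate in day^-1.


mu = ln(X2/X1) / dt
= ln(3.6932/1.0771) / 1.37
= 0.8994 per day

0.8994 per day


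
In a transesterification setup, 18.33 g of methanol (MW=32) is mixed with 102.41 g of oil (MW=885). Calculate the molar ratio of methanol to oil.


Molar ratio = n_MeOH / n_oil = (MeOH/32) / (oil/885) = (MeOH * 885) / (32 * oil)
= (18.33 * 885) / (32 * 102.41)
= 4.9501

4.9501


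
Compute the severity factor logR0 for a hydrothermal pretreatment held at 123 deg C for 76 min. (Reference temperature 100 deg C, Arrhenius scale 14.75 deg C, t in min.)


logR0 = log10(t * exp((T - 100) / 14.75))
= log10(76 * exp((123 - 100) / 14.75))
= 2.5580

2.5580


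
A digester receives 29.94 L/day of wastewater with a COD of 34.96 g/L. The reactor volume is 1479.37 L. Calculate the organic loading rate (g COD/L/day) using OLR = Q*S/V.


OLR = Q * S / V
= 29.94 * 34.96 / 1479.37
= 0.7075 g/L/day

0.7075 g/L/day


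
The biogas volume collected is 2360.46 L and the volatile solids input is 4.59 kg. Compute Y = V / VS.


Y = V / VS
= 2360.46 / 4.59
= 514.2614 L/kg VS

514.2614 L/kg VS


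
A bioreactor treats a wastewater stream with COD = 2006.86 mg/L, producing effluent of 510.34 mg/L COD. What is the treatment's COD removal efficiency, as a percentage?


eta = (COD_in - COD_out) / COD_in * 100
= (2006.86 - 510.34) / 2006.86 * 100
= 74.5702%

74.5702%


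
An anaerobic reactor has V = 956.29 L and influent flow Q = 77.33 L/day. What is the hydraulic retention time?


HRT = V / Q
= 956.29 / 77.33
= 12.3664 days

12.3664 days


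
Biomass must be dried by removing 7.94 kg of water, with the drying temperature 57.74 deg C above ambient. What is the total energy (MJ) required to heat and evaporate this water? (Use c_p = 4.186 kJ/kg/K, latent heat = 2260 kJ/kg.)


E = m_water * (4.186 * dT + 2260) / 1000
= 7.94 * (4.186 * 57.74 + 2260) / 1000
= 19.8635 MJ

19.8635 MJ


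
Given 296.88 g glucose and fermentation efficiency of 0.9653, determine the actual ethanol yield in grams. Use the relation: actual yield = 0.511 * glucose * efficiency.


Actual ethanol: m = 0.511 * 296.88 * 0.9653
m = 146.4415 g

146.4415 g


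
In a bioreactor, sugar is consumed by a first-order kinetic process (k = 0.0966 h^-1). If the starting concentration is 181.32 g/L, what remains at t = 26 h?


S = S0 * exp(-k * t)
S = 181.32 * exp(-0.0966 * 26)
S = 14.7120 g/L

14.7120 g/L


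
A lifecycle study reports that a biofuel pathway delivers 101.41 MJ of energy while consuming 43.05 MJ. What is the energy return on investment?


EROI = E_out / E_in
= 101.41 / 43.05
= 2.3556

2.3556


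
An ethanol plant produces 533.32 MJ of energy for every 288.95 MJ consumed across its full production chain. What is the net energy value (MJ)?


NEV = E_out - E_in
= 533.32 - 288.95
= 244.3700 MJ

244.3700 MJ


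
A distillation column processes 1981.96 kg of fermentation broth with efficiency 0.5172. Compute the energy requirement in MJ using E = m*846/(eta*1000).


E = m * 846 / (eta * 1000)
= 1981.96 * 846 / (0.5172 * 1000)
= 3241.9531 MJ

3241.9531 MJ


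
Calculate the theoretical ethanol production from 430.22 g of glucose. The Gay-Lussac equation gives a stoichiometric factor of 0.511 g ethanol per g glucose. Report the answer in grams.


Theoretical ethanol yield: m_EtOH = 0.511 * m_glucose
m_EtOH = 0.511 * 430.22 = 219.8424 g

219.8424 g


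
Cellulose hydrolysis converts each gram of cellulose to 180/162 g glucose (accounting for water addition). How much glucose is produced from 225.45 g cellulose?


glucose = cellulose * 180/162
= 225.45 * 180/162
= 250.5000 g

250.5000 g


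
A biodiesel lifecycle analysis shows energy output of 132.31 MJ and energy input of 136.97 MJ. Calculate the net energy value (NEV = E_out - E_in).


NEV = E_out - E_in
= 132.31 - 136.97
= -4.6600 MJ

-4.6600 MJ


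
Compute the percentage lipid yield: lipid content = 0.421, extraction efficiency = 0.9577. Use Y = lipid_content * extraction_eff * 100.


Y = lipid_content * extraction_eff * 100
= 0.421 * 0.9577 * 100
= 40.3192%

40.3192%


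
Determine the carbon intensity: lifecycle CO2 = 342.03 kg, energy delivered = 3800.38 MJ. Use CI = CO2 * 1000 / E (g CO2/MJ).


CI = CO2 * 1000 / E
= 342.03 * 1000 / 3800.38
= 89.9989 g CO2/MJ

89.9989 g CO2/MJ


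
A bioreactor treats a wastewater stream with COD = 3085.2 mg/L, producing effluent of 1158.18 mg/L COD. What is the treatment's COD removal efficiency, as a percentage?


eta = (COD_in - COD_out) / COD_in * 100
= (3085.2 - 1158.18) / 3085.2 * 100
= 62.4601%

62.4601%


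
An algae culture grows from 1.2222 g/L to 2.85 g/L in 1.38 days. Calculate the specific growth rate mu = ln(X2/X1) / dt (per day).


mu = ln(X2/X1) / dt
= ln(2.85/1.2222) / 1.38
= 0.6135 per day

0.6135 per day


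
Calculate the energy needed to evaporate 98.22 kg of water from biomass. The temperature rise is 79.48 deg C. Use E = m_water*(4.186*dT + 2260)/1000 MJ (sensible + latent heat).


E = m_water * (4.186 * dT + 2260) / 1000
= 98.22 * (4.186 * 79.48 + 2260) / 1000
= 254.6553 MJ

254.6553 MJ


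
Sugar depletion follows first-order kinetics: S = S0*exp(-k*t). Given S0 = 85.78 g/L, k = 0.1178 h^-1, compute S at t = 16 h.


S = S0 * exp(-k * t)
S = 85.78 * exp(-0.1178 * 16)
S = 13.0265 g/L

13.0265 g/L


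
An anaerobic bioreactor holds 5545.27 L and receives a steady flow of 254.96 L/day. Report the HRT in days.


HRT = V / Q
= 5545.27 / 254.96
= 21.7496 days

21.7496 days


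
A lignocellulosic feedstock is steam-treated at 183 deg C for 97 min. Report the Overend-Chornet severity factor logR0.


logR0 = log10(t * exp((T - 100) / 14.75))
= log10(97 * exp((183 - 100) / 14.75))
= 4.4306

4.4306


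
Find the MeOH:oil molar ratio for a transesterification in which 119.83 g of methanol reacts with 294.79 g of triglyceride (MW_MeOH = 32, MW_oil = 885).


Molar ratio = n_MeOH / n_oil = (MeOH/32) / (oil/885) = (MeOH * 885) / (32 * oil)
= (119.83 * 885) / (32 * 294.79)
= 11.2421

11.2421


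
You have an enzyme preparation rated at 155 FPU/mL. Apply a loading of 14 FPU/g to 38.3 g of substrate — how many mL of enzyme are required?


V = dosage * m_sub / activity
V = 14 * 38.3 / 155
V = 3.4594 mL

3.4594 mL


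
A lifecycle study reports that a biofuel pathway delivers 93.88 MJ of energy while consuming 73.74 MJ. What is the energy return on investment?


EROI = E_out / E_in
= 93.88 / 73.74
= 1.2731

1.2731


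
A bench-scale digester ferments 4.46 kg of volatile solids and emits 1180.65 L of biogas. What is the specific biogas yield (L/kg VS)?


Y = V / VS
= 1180.65 / 4.46
= 264.7197 L/kg VS

264.7197 L/kg VS


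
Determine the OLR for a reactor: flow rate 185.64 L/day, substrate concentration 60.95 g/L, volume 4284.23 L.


OLR = Q * S / V
= 185.64 * 60.95 / 4284.23
= 2.6410 g/L/day

2.6410 g/L/day


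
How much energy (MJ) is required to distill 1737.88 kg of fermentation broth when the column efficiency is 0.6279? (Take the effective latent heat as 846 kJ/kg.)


E = m * 846 / (eta * 1000)
= 1737.88 * 846 / (0.6279 * 1000)
= 2341.5297 MJ

2341.5297 MJ


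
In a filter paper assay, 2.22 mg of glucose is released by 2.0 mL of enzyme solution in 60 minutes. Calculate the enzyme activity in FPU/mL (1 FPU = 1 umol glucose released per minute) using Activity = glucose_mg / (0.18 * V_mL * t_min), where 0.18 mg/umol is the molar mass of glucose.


Activity = glucose_mg / (0.18 mg/umol * V_mL * t_min)
= 2.22 / (0.18 * 2.0 * 60)
= 0.1028 FPU/mL

0.1028 FPU/mL


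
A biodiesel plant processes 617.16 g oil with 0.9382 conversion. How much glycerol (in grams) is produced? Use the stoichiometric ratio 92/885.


glycerol = oil * conv * (92/885)
= 617.16 * 0.9382 * 92 / 885
= 60.1919 g

60.1919 g


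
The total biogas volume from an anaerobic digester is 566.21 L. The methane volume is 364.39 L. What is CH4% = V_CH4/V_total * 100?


CH4% = V_CH4 / V_total * 100
= 364.39 / 566.21 * 100
= 64.3560%

64.3560%


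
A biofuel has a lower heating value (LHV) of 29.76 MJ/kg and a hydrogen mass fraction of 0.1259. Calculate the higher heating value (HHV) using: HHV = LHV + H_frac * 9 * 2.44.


HHV = LHV + H_frac * 9 * 2.44
= 29.76 + 0.1259 * 9 * 2.44
= 32.5248 MJ/kg

32.5248 MJ/kg


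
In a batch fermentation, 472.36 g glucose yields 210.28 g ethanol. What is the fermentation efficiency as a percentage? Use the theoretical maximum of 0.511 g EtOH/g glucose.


Fermentation efficiency = (actual / (0.511 * glucose)) * 100
= (210.28 / (0.511 * 472.36)) * 100
= 87.1172%

87.1172%


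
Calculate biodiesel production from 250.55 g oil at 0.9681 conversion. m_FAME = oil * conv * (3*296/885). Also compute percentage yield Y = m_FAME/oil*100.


m_FAME = oil * conv * (3 * 296 / 885) = oil * conv * (888/885)
= 250.55 * 0.9681 * 888 / 885
= 243.3797 g
Y = m_FAME / oil * 100 = conv * (888/885) * 100
= 0.9681 * 888 / 885 * 100
= 97.14%

243.3797 g FAME; Y = 97.14%


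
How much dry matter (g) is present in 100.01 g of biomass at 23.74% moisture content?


Wd = Ww * (1 - MC/100)
= 100.01 * (1 - 23.74/100)
= 76.2676 g

76.2676 g


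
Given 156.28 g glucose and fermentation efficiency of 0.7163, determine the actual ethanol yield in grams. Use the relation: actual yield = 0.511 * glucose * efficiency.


Actual ethanol: m = 0.511 * 156.28 * 0.7163
m = 57.2031 g

57.2031 g


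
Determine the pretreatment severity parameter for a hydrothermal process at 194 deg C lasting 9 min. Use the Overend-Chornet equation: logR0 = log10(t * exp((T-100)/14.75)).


logR0 = log10(t * exp((T - 100) / 14.75))
= log10(9 * exp((194 - 100) / 14.75))
= 3.7219

3.7219


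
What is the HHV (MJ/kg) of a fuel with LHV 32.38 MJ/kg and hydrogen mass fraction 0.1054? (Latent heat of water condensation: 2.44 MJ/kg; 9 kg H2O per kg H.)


HHV = LHV + H_frac * 9 * 2.44
= 32.38 + 0.1054 * 9 * 2.44
= 34.6946 MJ/kg

34.6946 MJ/kg


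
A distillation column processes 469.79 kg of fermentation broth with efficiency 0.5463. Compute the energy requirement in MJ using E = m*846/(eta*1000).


E = m * 846 / (eta * 1000)
= 469.79 * 846 / (0.5463 * 1000)
= 727.5166 MJ

727.5166 MJ


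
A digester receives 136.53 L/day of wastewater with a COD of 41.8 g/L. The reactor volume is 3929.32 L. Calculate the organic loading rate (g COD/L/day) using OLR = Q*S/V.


OLR = Q * S / V
= 136.53 * 41.8 / 3929.32
= 1.4524 g/L/day

1.4524 g/L/day


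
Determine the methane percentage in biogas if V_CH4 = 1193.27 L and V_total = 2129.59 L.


CH4% = V_CH4 / V_total * 100
= 1193.27 / 2129.59 * 100
= 56.0329%

56.0329%


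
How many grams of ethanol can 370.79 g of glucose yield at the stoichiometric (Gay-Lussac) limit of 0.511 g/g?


Theoretical ethanol yield: m_EtOH = 0.511 * m_glucose
m_EtOH = 0.511 * 370.79 = 189.4737 g

189.4737 g


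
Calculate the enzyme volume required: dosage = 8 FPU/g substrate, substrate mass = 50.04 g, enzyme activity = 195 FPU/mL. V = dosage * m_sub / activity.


V = dosage * m_sub / activity
V = 8 * 50.04 / 195
V = 2.0529 mL

2.0529 mL


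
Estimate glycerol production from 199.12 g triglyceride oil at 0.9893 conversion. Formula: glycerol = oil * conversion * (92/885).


glycerol = oil * conv * (92/885)
= 199.12 * 0.9893 * 92 / 885
= 20.4780 g

20.4780 g


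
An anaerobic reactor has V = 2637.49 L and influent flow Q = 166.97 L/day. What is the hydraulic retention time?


HRT = V / Q
= 2637.49 / 166.97
= 15.7962 days

15.7962 days


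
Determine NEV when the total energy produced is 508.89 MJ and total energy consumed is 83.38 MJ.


NEV = E_out - E_in
= 508.89 - 83.38
= 425.5100 MJ

425.5100 MJ


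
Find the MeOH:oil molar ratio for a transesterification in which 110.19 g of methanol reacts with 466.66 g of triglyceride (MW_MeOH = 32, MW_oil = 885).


Molar ratio = n_MeOH / n_oil = (MeOH/32) / (oil/885) = (MeOH * 885) / (32 * oil)
= (110.19 * 885) / (32 * 466.66)
= 6.5303

6.5303


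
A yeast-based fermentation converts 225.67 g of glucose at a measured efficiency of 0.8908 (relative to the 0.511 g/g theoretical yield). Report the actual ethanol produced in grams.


Actual ethanol: m = 0.511 * 225.67 * 0.8908
m = 102.7247 g

102.7247 g


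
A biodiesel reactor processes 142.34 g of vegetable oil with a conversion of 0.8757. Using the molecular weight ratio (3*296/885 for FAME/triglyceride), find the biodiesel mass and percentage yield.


m_FAME = oil * conv * (3 * 296 / 885) = oil * conv * (888/885)
= 142.34 * 0.8757 * 888 / 885
= 125.0697 g
Y = m_FAME / oil * 100 = conv * (888/885) * 100
= 0.8757 * 888 / 885 * 100
= 87.87%

125.0697 g FAME; Y = 87.87%


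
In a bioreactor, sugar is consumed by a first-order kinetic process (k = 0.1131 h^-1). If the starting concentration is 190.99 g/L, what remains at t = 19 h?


S = S0 * exp(-k * t)
S = 190.99 * exp(-0.1131 * 19)
S = 22.2718 g/L

22.2718 g/L


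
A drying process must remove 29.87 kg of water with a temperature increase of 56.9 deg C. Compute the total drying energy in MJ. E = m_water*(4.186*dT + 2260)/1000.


E = m_water * (4.186 * dT + 2260) / 1000
= 29.87 * (4.186 * 56.9 + 2260) / 1000
= 74.6207 MJ

74.6207 MJ


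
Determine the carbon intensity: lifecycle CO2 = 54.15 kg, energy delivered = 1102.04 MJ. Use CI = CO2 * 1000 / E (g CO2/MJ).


CI = CO2 * 1000 / E
= 54.15 * 1000 / 1102.04
= 49.1361 g CO2/MJ

49.1361 g CO2/MJ


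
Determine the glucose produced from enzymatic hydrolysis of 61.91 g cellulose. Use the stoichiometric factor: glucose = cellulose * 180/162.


glucose = cellulose * 180/162
= 61.91 * 180/162
= 68.7889 g

68.7889 g


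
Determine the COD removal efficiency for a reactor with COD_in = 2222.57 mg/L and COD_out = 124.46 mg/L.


eta = (COD_in - COD_out) / COD_in * 100
= (2222.57 - 124.46) / 2222.57 * 100
= 94.4002%

94.4002%


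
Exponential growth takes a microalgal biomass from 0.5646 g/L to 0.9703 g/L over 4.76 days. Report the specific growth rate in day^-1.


mu = ln(X2/X1) / dt
= ln(0.9703/0.5646) / 4.76
= 0.1138 per day

0.1138 per day


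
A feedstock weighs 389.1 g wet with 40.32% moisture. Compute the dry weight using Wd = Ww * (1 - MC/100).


Wd = Ww * (1 - MC/100)
= 389.1 * (1 - 40.32/100)
= 232.2149 g

232.2149 g


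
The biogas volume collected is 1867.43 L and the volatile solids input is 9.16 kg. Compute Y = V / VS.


Y = V / VS
= 1867.43 / 9.16
= 203.8679 L/kg VS

203.8679 L/kg VS


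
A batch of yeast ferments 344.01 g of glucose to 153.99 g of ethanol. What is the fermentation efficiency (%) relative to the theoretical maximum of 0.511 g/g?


Fermentation efficiency = (actual / (0.511 * glucose)) * 100
= (153.99 / (0.511 * 344.01)) * 100
= 87.5993%

87.5993%


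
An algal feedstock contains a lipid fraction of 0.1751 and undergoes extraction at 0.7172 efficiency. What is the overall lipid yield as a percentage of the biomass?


Y = lipid_content * extraction_eff * 100
= 0.1751 * 0.7172 * 100
= 12.5582%

12.5582%


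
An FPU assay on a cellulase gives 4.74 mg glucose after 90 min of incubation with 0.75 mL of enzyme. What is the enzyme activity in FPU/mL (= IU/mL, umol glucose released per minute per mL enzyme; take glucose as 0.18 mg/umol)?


Activity = glucose_mg / (0.18 mg/umol * V_mL * t_min)
= 4.74 / (0.18 * 0.75 * 90)
= 0.3901 FPU/mL

0.3901 FPU/mL


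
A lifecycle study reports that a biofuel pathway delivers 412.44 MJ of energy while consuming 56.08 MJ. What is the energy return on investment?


EROI = E_out / E_in
= 412.44 / 56.08
= 7.3545

7.3545


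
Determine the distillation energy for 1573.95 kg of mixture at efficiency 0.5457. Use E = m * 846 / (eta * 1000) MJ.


E = m * 846 / (eta * 1000)
= 1573.95 * 846 / (0.5457 * 1000)
= 2440.0984 MJ

2440.0984 MJ


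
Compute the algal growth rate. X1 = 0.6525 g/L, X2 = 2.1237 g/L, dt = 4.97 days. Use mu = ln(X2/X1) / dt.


mu = ln(X2/X1) / dt
= ln(2.1237/0.6525) / 4.97
= 0.2374 per day

0.2374 per day


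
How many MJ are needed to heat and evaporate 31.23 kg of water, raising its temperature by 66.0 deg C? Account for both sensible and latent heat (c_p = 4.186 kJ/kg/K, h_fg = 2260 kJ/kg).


E = m_water * (4.186 * dT + 2260) / 1000
= 31.23 * (4.186 * 66.0 + 2260) / 1000
= 79.2079 MJ

79.2079 MJ


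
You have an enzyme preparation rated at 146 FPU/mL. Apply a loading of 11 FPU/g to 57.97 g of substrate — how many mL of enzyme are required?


V = dosage * m_sub / activity
V = 11 * 57.97 / 146
V = 4.3676 mL

4.3676 mL


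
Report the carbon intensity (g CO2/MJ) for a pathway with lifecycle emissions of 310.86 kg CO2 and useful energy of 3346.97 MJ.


CI = CO2 * 1000 / E
= 310.86 * 1000 / 3346.97
= 92.8780 g CO2/MJ

92.8780 g CO2/MJ


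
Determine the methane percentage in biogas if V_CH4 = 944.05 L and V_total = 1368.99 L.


CH4% = V_CH4 / V_total * 100
= 944.05 / 1368.99 * 100
= 68.9596%

68.9596%


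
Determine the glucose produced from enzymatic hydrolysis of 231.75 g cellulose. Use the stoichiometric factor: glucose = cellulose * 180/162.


glucose = cellulose * 180/162
= 231.75 * 180/162
= 257.5000 g

257.5000 g


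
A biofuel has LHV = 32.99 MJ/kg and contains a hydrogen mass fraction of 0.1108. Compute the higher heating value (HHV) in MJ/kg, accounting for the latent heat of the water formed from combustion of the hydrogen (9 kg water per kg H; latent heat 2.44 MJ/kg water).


HHV = LHV + H_frac * 9 * 2.44
= 32.99 + 0.1108 * 9 * 2.44
= 35.4232 MJ/kg

35.4232 MJ/kg


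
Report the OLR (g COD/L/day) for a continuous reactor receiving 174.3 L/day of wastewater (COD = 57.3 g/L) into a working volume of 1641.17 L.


OLR = Q * S / V
= 174.3 * 57.3 / 1641.17
= 6.0855 g/L/day

6.0855 g/L/day


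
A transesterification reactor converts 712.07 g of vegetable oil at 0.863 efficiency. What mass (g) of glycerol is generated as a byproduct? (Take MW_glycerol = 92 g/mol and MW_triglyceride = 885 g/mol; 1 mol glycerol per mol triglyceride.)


glycerol = oil * conv * (92/885)
= 712.07 * 0.863 * 92 / 885
= 63.8819 g

63.8819 g


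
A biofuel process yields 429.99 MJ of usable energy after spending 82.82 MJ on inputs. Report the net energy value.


NEV = E_out - E_in
= 429.99 - 82.82
= 347.1700 MJ

347.1700 MJ


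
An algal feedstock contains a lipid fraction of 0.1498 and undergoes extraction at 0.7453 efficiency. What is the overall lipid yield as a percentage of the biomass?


Y = lipid_content * extraction_eff * 100
= 0.1498 * 0.7453 * 100
= 11.1646%

11.1646%


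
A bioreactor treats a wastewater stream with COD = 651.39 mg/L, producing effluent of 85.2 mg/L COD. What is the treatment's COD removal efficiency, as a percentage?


eta = (COD_in - COD_out) / COD_in * 100
= (651.39 - 85.2) / 651.39 * 100
= 86.9203%

86.9203%


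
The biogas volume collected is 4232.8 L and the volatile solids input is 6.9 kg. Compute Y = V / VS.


Y = V / VS
= 4232.8 / 6.9
= 613.4493 L/kg VS

613.4493 L/kg VS


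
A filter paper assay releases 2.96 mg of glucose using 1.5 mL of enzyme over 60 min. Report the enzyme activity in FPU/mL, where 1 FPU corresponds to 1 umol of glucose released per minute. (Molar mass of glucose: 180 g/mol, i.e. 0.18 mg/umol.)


Activity = glucose_mg / (0.18 mg/umol * V_mL * t_min)
= 2.96 / (0.18 * 1.5 * 60)
= 0.1827 FPU/mL

0.1827 FPU/mL


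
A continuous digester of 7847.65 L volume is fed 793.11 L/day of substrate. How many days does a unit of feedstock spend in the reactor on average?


HRT = V / Q
= 7847.65 / 793.11
= 9.8948 days

9.8948 days


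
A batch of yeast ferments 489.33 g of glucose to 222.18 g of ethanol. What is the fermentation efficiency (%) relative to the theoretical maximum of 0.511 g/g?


Fermentation efficiency = (actual / (0.511 * glucose)) * 100
= (222.18 / (0.511 * 489.33)) * 100
= 88.8551%

88.8551%


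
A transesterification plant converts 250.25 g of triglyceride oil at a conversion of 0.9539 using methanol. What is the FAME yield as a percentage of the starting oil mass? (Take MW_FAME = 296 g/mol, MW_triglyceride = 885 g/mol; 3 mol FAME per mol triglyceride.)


m_FAME = oil * conv * (3 * 296 / 885) = oil * conv * (888/885)
= 250.25 * 0.9539 * 888 / 885
= 239.5227 g
Y = m_FAME / oil * 100 = conv * (888/885) * 100
= 0.9539 * 888 / 885 * 100
= 95.71%

95.71%


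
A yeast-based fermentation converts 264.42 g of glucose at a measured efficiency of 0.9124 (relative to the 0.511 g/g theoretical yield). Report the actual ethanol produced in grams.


Actual ethanol: m = 0.511 * 264.42 * 0.9124
m = 123.2822 g

123.2822 g


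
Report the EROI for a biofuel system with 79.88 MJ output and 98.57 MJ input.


EROI = E_out / E_in
= 79.88 / 98.57
= 0.8104

0.8104


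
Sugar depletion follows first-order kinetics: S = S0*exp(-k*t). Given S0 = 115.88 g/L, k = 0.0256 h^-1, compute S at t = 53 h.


S = S0 * exp(-k * t)
S = 115.88 * exp(-0.0256 * 53)
S = 29.8372 g/L

29.8372 g/L


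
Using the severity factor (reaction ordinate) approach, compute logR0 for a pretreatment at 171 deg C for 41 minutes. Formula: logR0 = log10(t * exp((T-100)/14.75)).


logR0 = log10(t * exp((T - 100) / 14.75))
= log10(41 * exp((171 - 100) / 14.75))
= 3.7033

3.7033


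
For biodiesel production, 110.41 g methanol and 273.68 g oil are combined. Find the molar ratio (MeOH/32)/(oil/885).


Molar ratio = n_MeOH / n_oil = (MeOH/32) / (oil/885) = (MeOH * 885) / (32 * oil)
= (110.41 * 885) / (32 * 273.68)
= 11.1573

11.1573


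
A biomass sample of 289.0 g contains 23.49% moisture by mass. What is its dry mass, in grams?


Wd = Ww * (1 - MC/100)
= 289.0 * (1 - 23.49/100)
= 221.1139 g

221.1139 g


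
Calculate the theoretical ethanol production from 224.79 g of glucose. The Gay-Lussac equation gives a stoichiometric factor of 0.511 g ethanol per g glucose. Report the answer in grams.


Theoretical ethanol yield: m_EtOH = 0.511 * m_glucose
m_EtOH = 0.511 * 224.79 = 114.8677 g

114.8677 g


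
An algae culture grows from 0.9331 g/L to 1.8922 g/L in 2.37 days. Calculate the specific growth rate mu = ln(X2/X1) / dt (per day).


mu = ln(X2/X1) / dt
= ln(1.8922/0.9331) / 2.37
= 0.2983 per day

0.2983 per day


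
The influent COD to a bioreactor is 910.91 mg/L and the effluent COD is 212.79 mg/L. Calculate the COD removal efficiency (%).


eta = (COD_in - COD_out) / COD_in * 100
= (910.91 - 212.79) / 910.91 * 100
= 76.6398%

76.6398%


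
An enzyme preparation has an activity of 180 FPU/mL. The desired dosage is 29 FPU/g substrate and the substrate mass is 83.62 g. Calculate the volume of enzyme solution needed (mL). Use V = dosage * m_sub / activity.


V = dosage * m_sub / activity
V = 29 * 83.62 / 180
V = 13.4721 mL

13.4721 mL


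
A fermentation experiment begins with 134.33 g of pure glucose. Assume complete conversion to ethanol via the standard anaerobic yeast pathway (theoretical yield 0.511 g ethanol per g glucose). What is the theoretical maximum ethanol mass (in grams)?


Theoretical ethanol yield: m_EtOH = 0.511 * m_glucose
m_EtOH = 0.511 * 134.33 = 68.6426 g

68.6426 g


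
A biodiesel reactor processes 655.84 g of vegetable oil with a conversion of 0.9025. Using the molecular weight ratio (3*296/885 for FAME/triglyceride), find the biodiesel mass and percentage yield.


m_FAME = oil * conv * (3 * 296 / 885) = oil * conv * (888/885)
= 655.84 * 0.9025 * 888 / 885
= 593.9020 g
Y = m_FAME / oil * 100 = conv * (888/885) * 100
= 0.9025 * 888 / 885 * 100
= 90.56%

593.9020 g FAME; Y = 90.56%


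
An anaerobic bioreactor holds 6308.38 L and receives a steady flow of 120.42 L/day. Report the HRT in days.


HRT = V / Q
= 6308.38 / 120.42
= 52.3865 days

52.3865 days


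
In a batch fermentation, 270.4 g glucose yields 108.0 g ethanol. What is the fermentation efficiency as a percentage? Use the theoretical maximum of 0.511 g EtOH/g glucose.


Fermentation efficiency = (actual / (0.511 * glucose)) * 100
= (108.0 / (0.511 * 270.4)) * 100
= 78.1621%

78.1621%


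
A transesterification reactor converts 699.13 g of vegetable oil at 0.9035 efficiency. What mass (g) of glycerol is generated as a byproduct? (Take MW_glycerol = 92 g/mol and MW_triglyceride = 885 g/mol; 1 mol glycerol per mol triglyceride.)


glycerol = oil * conv * (92/885)
= 699.13 * 0.9035 * 92 / 885
= 65.6645 g

65.6645 g


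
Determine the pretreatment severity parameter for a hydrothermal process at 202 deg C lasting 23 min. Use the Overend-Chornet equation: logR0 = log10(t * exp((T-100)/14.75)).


logR0 = log10(t * exp((T - 100) / 14.75))
= log10(23 * exp((202 - 100) / 14.75))
= 4.3650

4.3650


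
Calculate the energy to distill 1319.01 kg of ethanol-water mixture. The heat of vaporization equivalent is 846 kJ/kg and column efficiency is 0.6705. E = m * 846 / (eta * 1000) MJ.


E = m * 846 / (eta * 1000)
= 1319.01 * 846 / (0.6705 * 1000)
= 1664.2542 MJ

1664.2542 MJ


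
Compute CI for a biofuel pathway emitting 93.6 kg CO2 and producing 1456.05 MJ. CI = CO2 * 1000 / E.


CI = CO2 * 1000 / E
= 93.6 * 1000 / 1456.05
= 64.2835 g CO2/MJ

64.2835 g CO2/MJ
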